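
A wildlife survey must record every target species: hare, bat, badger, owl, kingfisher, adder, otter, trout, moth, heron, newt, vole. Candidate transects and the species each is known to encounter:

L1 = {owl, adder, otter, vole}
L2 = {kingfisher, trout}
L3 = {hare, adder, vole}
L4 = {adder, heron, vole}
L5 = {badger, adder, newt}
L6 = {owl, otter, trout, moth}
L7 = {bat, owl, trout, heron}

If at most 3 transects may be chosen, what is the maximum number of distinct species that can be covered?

9

Choosing L1, L5, L7 covers {bat, badger, owl, adder, otter, trout, heron, newt, vole} — 9 species.
No choice of 3 transects does better; here hare, kingfisher, moth are left uncovered.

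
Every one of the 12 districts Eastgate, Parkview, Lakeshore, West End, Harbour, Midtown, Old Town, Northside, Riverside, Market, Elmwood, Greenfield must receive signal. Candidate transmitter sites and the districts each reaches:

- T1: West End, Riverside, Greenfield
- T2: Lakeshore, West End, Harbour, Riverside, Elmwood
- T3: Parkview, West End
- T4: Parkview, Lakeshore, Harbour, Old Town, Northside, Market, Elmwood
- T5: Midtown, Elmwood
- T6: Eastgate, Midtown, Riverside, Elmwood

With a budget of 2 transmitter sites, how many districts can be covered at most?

10

Choosing T1, T4 covers {Parkview, Lakeshore, West End, Harbour, Old Town, Northside, Riverside, Market, Elmwood, Greenfield} — 10 districts.
No choice of 2 transmitter sites does better; here Eastgate, Midtown are left uncovered.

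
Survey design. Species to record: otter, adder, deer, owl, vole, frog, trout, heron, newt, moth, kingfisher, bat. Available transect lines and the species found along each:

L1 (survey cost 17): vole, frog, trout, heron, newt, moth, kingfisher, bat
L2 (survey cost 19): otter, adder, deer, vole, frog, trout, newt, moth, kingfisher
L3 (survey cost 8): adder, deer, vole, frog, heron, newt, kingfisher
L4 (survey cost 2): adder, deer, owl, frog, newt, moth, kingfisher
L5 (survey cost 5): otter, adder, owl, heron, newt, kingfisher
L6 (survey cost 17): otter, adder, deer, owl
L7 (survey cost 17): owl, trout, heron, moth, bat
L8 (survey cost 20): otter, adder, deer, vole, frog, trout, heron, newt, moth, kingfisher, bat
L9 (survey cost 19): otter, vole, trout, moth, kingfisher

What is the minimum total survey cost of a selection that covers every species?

L4, L8 cover every species at survey cost 2 + 20 = 22.
Any cover uses at least 2 transects; among all covering selections none totals below 22.
Greedy by coverage-per-survey cost would pick L4, L5, L1 for 24 — worse than the optimum 22.

22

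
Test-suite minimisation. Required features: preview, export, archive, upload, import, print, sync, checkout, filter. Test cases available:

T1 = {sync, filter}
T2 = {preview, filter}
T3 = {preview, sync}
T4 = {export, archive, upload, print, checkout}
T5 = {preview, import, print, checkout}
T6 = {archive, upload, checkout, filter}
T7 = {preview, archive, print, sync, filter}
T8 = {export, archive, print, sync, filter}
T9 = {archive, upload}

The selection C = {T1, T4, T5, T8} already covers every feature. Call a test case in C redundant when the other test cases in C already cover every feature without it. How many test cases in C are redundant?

Drop T1: the rest still cover every feature — redundant.
Drop T4: upload uncovered — not redundant.
Drop T5: preview, import uncovered — not redundant.
Drop T8: the rest still cover every feature — redundant.
2 redundant: T1, T8.

2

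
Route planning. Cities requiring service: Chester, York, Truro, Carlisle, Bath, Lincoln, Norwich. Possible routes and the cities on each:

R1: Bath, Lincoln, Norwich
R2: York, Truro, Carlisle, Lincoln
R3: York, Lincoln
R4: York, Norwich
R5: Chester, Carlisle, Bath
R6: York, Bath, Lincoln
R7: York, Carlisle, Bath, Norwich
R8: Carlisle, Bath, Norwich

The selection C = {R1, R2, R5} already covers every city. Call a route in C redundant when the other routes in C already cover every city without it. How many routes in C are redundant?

Drop R1: Norwich uncovered — not redundant.
Drop R2: York, Truro uncovered — not redundant.
Drop R5: Chester uncovered — not redundant.
None of the routes in C is redundant.

0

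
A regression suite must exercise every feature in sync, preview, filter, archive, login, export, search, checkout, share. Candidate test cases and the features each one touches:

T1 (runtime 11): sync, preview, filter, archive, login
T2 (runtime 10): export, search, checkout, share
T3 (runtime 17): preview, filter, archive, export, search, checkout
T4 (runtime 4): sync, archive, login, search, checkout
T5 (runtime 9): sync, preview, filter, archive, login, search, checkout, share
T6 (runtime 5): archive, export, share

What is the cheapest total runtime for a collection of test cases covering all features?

14

T5, T6 cover every feature at runtime 9 + 5 = 14.
Any cover uses at least 2 test cases; among all covering selections none totals below 14.
Greedy by coverage-per-runtime would pick T4, T6, T5 for 18 — worse than the optimum 14.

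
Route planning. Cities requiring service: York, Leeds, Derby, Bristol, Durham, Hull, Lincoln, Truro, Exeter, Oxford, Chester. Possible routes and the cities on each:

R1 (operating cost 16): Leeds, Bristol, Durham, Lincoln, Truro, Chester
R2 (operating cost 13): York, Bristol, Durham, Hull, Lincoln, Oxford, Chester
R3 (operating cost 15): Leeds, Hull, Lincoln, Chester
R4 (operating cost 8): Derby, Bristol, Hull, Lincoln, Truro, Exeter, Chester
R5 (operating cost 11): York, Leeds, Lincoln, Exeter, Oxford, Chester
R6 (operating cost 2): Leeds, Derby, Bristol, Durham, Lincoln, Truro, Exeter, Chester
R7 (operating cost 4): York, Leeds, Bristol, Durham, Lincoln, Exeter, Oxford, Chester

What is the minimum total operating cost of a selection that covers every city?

12

R4, R7 cover every city at operating cost 8 + 4 = 12.
Any cover uses at least 2 routes; among all covering selections none totals below 12.
Greedy by coverage-per-operating cost would pick R6, R7, R4 for 14 — worse than the optimum 12.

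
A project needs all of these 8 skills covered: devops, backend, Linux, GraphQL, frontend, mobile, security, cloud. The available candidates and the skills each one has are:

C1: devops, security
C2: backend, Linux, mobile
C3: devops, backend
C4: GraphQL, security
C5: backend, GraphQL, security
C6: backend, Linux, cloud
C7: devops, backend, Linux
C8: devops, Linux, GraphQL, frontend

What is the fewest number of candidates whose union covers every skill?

4

C1, C2, C6, C8 together cover {devops, backend, Linux, GraphQL, frontend, mobile, security, cloud} — every skill.
No 3 of the 8 candidates cover everything (all 56 triples fall short), so 4 is minimum.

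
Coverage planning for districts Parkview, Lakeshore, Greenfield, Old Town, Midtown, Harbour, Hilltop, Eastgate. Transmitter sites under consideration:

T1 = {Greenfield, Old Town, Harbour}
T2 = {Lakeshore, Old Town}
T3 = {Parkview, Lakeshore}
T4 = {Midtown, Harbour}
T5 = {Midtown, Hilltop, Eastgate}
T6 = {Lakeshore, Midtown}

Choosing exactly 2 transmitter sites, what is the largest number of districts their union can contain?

Choosing T1, T5 covers {Greenfield, Old Town, Midtown, Harbour, Hilltop, Eastgate} — 6 districts.
No choice of 2 transmitter sites does better; here Parkview, Lakeshore are left uncovered.

6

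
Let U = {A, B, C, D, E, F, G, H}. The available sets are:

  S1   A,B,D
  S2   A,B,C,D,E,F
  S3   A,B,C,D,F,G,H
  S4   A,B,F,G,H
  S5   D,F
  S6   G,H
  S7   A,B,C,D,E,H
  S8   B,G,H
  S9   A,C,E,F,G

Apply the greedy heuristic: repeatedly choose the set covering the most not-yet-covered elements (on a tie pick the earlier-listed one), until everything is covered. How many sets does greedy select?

2

Pick 1: S3 covers 7 new elements (A, B, C, D, F, G, H).
Pick 2: S2 covers 1 new elements (E).
Greedy uses 2 sets.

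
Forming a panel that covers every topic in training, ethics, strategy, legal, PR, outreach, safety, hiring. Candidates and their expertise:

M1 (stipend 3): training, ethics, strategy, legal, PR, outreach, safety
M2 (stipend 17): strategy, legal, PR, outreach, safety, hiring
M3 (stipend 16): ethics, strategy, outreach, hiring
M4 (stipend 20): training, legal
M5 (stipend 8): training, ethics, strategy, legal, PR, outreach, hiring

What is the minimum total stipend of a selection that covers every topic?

11

M1, M5 cover every topic at stipend 3 + 8 = 11.
Any cover uses at least 2 members; among all covering selections none totals below 11.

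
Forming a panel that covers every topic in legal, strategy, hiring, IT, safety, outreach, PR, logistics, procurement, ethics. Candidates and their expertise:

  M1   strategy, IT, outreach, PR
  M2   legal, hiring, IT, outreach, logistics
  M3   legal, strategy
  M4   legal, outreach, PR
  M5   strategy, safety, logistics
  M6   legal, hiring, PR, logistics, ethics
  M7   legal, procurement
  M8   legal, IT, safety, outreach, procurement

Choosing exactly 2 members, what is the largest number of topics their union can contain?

9

Choosing M6, M8 covers {legal, hiring, IT, safety, outreach, PR, logistics, procurement, ethics} — 9 topics.
No choice of 2 members does better; here strategy is left uncovered.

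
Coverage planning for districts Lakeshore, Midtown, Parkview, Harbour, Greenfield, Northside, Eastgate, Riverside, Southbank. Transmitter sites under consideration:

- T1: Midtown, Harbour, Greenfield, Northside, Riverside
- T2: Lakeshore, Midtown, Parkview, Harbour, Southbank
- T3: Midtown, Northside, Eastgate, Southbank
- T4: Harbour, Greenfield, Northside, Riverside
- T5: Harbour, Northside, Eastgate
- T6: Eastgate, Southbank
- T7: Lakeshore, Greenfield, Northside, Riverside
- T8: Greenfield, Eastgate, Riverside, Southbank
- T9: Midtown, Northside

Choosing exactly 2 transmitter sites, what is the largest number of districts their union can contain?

Choosing T1, T2 covers {Lakeshore, Midtown, Parkview, Harbour, Greenfield, Northside, Riverside, Southbank} — 8 districts.
No choice of 2 transmitter sites does better; here Eastgate is left uncovered.

8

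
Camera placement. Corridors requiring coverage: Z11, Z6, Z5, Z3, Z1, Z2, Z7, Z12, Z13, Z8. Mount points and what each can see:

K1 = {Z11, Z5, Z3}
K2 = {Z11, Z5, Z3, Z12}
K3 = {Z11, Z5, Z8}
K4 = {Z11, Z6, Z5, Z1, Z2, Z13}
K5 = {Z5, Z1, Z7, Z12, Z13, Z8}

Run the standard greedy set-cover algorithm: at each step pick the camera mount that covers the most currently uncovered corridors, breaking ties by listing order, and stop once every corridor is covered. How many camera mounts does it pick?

3

Pick 1: K4 covers 6 new corridors (Z11, Z6, Z5, Z1, Z2, Z13).
Pick 2: K5 covers 3 new corridors (Z7, Z12, Z8).
Pick 3: K1 covers 1 new corridors (Z3).
Greedy uses 3 camera mounts.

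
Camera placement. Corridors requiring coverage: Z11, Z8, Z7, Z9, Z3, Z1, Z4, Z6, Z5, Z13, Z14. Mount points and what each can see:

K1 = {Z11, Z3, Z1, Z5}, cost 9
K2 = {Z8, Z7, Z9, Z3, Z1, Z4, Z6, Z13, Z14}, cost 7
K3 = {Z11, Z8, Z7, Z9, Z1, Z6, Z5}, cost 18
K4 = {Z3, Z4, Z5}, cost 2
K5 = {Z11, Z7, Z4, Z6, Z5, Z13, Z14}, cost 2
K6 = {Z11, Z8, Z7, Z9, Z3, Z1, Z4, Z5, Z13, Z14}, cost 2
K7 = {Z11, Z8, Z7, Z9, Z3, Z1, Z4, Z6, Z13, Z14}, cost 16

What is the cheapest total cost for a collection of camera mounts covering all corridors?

K5, K6 cover every corridor at cost 2 + 2 = 4.
Any cover uses at least 2 camera mounts; among all covering selections none totals below 4.

4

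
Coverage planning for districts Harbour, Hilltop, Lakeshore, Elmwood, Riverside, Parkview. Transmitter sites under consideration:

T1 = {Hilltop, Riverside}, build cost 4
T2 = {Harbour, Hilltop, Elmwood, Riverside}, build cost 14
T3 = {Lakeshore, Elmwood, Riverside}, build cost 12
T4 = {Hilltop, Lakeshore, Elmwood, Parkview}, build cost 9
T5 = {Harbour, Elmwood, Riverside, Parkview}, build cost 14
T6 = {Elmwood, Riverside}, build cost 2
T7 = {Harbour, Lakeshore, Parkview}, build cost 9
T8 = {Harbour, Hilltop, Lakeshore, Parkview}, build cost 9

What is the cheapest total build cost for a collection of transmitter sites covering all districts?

T6, T8 cover every district at build cost 2 + 9 = 11.
Any cover uses at least 2 transmitter sites; among all covering selections none totals below 11.

11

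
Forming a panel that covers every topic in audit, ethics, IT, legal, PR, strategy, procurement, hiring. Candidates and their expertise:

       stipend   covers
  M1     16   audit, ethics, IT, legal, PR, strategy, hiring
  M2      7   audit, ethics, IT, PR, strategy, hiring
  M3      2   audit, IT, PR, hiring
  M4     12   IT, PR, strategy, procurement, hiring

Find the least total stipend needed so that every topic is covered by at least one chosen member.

28

M1, M4 cover every topic at stipend 16 + 12 = 28.
Any cover uses at least 2 members; among all covering selections none totals below 28.
Greedy by coverage-per-stipend would pick M3, M2, M4, M1 for 37 — worse than the optimum 28.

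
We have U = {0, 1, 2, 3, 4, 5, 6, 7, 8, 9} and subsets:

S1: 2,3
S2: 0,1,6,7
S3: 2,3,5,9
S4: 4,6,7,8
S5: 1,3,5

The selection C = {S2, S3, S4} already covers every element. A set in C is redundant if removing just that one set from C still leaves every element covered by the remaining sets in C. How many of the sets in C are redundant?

0

Drop S2: 0, 1 uncovered — not redundant.
Drop S3: 2, 3, 5, 9 uncovered — not redundant.
Drop S4: 4, 8 uncovered — not redundant.
None of the sets in C is redundant.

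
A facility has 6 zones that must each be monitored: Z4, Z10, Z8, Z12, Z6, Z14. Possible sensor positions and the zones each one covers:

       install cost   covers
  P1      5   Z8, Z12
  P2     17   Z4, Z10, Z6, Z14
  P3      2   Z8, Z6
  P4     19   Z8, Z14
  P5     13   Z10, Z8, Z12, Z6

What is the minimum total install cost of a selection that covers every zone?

22

P1, P2 cover every zone at install cost 5 + 17 = 22.
Any cover uses at least 2 sensor positions; among all covering selections none totals below 22.
Greedy by coverage-per-install cost would pick P3, P1, P2 for 24 — worse than the optimum 22.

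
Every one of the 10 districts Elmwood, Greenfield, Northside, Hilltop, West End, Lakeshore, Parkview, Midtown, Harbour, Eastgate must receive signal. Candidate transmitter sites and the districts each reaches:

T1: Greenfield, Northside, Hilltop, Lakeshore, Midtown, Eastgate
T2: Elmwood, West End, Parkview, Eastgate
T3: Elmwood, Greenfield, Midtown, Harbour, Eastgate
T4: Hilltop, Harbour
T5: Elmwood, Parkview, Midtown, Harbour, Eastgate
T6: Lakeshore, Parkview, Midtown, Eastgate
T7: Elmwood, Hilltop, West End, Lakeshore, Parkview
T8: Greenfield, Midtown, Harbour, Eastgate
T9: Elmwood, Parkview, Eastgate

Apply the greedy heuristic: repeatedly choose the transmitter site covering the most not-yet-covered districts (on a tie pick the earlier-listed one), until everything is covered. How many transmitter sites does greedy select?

Pick 1: T1 covers 6 new districts (Greenfield, Northside, Hilltop, Lakeshore, Midtown, Eastgate).
Pick 2: T2 covers 3 new districts (Elmwood, West End, Parkview).
Pick 3: T3 covers 1 new districts (Harbour).
Greedy uses 3 transmitter sites.

3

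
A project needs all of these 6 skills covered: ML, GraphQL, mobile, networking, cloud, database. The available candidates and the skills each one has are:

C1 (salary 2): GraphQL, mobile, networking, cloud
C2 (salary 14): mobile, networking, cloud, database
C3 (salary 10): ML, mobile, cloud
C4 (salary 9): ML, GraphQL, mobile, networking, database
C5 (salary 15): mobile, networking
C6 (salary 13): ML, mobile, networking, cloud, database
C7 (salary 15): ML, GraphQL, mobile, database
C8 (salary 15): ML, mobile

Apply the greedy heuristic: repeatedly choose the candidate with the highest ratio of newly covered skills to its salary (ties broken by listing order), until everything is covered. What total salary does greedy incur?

Pick 1: C1 adds 4 new (GraphQL, mobile, networking, cloud) at salary 2 (ratio 4/2).
Pick 2: C4 adds 2 new (ML, database) at salary 9 (ratio 2/9).
Greedy total salary: 2 + 9 = 11.

11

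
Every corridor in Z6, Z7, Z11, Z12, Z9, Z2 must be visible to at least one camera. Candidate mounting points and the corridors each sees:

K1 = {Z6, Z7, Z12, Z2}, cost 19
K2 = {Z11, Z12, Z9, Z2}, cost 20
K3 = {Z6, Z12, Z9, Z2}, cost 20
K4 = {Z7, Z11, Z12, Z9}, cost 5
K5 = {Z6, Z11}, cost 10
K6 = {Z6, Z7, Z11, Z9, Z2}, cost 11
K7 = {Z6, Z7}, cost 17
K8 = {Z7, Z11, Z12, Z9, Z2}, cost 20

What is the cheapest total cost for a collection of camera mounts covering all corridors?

K4, K6 cover every corridor at cost 5 + 11 = 16.
Any cover uses at least 2 camera mounts; among all covering selections none totals below 16.

16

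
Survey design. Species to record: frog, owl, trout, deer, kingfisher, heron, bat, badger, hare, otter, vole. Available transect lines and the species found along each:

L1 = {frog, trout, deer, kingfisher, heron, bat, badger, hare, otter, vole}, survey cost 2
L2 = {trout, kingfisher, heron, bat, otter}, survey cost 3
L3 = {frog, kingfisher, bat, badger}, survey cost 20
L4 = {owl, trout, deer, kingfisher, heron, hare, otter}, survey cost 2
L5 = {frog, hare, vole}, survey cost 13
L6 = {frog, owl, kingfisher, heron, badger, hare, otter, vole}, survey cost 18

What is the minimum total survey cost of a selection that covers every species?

L1, L4 cover every species at survey cost 2 + 2 = 4.
Any cover uses at least 2 transects; among all covering selections none totals below 4.

4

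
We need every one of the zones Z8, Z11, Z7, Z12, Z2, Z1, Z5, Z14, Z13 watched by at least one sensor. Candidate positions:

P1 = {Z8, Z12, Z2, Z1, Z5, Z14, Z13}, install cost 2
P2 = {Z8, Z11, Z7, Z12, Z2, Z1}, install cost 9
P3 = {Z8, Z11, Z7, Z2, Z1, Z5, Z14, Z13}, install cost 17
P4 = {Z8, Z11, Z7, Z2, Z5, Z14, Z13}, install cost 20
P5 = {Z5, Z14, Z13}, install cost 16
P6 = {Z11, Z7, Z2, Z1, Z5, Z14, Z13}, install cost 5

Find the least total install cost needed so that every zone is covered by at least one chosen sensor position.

P1, P6 cover every zone at install cost 2 + 5 = 7.
Any cover uses at least 2 sensor positions; among all covering selections none totals below 7.

7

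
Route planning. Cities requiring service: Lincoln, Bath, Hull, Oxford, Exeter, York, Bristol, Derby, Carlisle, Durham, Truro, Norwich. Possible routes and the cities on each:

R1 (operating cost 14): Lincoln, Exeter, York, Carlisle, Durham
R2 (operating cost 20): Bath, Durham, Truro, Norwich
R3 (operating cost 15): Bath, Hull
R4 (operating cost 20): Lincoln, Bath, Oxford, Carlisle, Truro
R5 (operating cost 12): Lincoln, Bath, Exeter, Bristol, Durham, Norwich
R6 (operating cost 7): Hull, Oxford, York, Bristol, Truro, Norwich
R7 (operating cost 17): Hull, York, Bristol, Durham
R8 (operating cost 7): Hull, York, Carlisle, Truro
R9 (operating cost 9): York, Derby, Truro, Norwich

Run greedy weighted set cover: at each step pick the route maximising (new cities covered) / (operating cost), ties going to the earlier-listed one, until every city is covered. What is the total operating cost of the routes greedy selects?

35

Pick 1: R6 adds 6 new (Hull, Oxford, York, Bristol, Truro, Norwich) at operating cost 7 (ratio 6/7).
Pick 2: R5 adds 4 new (Lincoln, Bath, Exeter, Durham) at operating cost 12 (ratio 4/12).
Pick 3: R8 adds 1 new (Carlisle) at operating cost 7 (ratio 1/7).
Pick 4: R9 adds 1 new (Derby) at operating cost 9 (ratio 1/9).
Greedy total operating cost: 7 + 12 + 7 + 9 = 35.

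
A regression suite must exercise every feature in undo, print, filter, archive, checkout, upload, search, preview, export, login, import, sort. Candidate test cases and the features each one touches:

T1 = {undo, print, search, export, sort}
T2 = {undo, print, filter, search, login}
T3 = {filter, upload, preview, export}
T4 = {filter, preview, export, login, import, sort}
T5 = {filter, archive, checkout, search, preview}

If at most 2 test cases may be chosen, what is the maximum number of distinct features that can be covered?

9

Choosing T1, T4 covers {undo, print, filter, search, preview, export, login, import, sort} — 9 features.
No choice of 2 test cases does better; here archive, checkout, upload are left uncovered.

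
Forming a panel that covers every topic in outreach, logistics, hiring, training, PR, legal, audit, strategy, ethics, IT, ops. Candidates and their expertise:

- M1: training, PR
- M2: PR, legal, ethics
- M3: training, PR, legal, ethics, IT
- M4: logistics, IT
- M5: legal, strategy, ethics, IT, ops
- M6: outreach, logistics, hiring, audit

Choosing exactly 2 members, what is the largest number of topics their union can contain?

Choosing M3, M6 covers {outreach, logistics, hiring, training, PR, legal, audit, ethics, IT} — 9 topics.
No choice of 2 members does better; here strategy, ops are left uncovered.

9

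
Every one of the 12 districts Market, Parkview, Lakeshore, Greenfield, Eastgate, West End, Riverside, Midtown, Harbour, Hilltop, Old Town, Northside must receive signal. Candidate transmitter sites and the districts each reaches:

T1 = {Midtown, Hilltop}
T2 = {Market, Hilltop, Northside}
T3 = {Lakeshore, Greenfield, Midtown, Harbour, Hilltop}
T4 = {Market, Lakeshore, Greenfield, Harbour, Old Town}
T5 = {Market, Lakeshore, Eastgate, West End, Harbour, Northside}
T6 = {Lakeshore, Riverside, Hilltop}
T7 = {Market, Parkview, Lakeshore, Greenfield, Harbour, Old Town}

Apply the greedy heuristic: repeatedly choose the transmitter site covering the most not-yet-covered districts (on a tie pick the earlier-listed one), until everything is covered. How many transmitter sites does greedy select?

4

Pick 1: T5 covers 6 new districts (Market, Lakeshore, Eastgate, West End, Harbour, Northside).
Pick 2: T3 covers 3 new districts (Greenfield, Midtown, Hilltop).
Pick 3: T7 covers 2 new districts (Parkview, Old Town).
Pick 4: T6 covers 1 new districts (Riverside).
Greedy uses 4 transmitter sites.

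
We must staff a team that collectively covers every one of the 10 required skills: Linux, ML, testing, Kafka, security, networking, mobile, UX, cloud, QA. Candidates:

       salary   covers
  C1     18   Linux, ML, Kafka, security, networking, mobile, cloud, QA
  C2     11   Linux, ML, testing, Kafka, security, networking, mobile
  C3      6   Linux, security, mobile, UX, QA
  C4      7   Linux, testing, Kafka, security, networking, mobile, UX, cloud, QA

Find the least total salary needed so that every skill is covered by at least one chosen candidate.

18

C2, C4 cover every skill at salary 11 + 7 = 18.
Any cover uses at least 2 candidates; among all covering selections none totals below 18.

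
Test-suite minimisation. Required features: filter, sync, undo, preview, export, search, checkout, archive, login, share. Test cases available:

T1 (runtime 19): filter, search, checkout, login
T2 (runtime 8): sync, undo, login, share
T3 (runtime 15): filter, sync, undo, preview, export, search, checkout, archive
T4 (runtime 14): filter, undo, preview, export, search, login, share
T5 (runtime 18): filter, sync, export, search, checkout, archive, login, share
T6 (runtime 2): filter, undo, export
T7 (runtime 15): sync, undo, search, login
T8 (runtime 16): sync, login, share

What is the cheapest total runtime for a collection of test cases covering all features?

23

T2, T3 cover every feature at runtime 8 + 15 = 23.
Any cover uses at least 2 test cases; among all covering selections none totals below 23.
Greedy by coverage-per-runtime would pick T6, T2, T3 for 25 — worse than the optimum 23.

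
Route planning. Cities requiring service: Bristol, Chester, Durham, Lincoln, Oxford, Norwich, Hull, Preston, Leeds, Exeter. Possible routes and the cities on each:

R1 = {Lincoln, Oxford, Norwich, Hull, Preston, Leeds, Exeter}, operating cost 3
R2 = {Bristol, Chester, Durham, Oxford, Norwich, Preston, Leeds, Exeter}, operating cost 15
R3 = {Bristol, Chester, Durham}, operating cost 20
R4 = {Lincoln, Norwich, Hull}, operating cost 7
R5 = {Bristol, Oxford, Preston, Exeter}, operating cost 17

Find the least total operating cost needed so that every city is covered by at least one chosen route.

18

R1, R2 cover every city at operating cost 3 + 15 = 18.
Any cover uses at least 2 routes; among all covering selections none totals below 18.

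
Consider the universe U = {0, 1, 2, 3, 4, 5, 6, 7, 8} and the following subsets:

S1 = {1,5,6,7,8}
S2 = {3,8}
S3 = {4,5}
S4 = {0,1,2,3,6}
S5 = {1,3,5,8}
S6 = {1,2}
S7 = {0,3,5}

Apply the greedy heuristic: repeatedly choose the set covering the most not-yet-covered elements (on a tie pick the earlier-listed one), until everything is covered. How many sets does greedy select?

Pick 1: S1 covers 5 new elements (1, 5, 6, 7, 8).
Pick 2: S4 covers 3 new elements (0, 2, 3).
Pick 3: S3 covers 1 new elements (4).
Greedy uses 3 sets.

3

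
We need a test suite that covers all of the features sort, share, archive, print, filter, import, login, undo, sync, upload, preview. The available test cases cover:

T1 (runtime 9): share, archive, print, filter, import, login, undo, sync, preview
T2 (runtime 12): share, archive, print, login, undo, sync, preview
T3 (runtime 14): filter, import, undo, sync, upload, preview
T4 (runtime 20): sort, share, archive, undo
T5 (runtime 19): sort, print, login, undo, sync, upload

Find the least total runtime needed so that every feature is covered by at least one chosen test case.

T1, T5 cover every feature at runtime 9 + 19 = 28.
Any cover uses at least 2 test cases; among all covering selections none totals below 28.

28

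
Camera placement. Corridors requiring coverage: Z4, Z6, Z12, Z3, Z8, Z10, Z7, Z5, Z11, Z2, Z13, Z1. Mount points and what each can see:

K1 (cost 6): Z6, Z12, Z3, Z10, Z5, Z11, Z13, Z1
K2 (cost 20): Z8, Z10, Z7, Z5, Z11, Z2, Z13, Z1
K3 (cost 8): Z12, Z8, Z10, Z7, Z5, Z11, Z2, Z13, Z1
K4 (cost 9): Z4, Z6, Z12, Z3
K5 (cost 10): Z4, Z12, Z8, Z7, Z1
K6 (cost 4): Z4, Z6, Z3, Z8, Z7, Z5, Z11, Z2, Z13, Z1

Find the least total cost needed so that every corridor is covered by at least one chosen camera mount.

10

K1, K6 cover every corridor at cost 6 + 4 = 10.
Any cover uses at least 2 camera mounts; among all covering selections none totals below 10.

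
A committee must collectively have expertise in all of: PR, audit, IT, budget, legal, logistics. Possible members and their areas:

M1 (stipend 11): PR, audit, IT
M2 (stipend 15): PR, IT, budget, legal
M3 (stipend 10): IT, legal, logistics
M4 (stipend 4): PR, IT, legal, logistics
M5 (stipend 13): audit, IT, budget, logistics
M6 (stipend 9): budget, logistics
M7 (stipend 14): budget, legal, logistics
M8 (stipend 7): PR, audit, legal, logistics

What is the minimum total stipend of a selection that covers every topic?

M4, M5 cover every topic at stipend 4 + 13 = 17.
Any cover uses at least 2 members; among all covering selections none totals below 17.

17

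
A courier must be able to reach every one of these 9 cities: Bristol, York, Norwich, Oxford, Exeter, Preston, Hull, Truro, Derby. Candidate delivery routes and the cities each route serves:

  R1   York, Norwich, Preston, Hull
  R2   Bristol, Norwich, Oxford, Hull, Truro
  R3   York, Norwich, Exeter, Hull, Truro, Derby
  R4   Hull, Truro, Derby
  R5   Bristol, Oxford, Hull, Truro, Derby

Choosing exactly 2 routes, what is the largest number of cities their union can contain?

Choosing R1, R5 covers {Bristol, York, Norwich, Oxford, Preston, Hull, Truro, Derby} — 8 cities.
No choice of 2 routes does better; here Exeter is left uncovered.

8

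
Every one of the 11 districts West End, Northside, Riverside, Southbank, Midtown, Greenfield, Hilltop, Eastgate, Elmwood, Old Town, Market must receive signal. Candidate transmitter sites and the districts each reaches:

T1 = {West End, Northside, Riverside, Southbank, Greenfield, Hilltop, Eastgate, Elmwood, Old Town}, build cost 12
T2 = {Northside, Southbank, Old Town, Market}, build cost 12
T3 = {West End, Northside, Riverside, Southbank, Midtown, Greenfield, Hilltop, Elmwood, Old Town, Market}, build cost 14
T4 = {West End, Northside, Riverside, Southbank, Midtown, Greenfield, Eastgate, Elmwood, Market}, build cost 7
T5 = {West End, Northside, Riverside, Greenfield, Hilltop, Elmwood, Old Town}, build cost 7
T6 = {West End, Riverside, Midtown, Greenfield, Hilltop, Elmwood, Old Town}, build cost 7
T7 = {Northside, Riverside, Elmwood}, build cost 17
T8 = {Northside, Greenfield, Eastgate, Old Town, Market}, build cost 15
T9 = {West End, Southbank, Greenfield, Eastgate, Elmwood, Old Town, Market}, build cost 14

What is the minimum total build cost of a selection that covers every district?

T4, T5 cover every district at build cost 7 + 7 = 14.
Any cover uses at least 2 transmitter sites; among all covering selections none totals below 14.

14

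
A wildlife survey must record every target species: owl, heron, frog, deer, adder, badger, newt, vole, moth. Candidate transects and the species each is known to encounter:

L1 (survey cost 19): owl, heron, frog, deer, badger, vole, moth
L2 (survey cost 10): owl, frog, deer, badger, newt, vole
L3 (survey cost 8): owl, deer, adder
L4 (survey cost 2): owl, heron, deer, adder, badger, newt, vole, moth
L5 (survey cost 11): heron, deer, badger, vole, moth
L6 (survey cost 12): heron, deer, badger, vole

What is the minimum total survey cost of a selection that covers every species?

12

L2, L4 cover every species at survey cost 10 + 2 = 12.
Any cover uses at least 2 transects; among all covering selections none totals below 12.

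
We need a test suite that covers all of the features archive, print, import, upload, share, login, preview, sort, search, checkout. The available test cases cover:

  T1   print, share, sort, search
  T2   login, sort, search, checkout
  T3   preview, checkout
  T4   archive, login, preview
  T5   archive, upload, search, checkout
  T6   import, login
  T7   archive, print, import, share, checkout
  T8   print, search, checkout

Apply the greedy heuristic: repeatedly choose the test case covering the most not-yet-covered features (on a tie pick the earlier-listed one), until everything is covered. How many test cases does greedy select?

4

Pick 1: T7 covers 5 new features (archive, print, import, share, checkout).
Pick 2: T2 covers 3 new features (login, sort, search).
Pick 3: T3 covers 1 new features (preview).
Pick 4: T5 covers 1 new features (upload).
Greedy uses 4 test cases.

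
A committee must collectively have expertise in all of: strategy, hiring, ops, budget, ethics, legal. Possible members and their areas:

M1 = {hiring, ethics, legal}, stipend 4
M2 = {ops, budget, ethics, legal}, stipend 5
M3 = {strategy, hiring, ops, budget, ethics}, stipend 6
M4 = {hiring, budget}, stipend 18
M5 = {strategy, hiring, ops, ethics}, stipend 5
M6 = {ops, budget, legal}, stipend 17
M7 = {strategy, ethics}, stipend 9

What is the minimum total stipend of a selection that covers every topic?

10

M1, M3 cover every topic at stipend 4 + 6 = 10.
Any cover uses at least 2 members; among all covering selections none totals below 10.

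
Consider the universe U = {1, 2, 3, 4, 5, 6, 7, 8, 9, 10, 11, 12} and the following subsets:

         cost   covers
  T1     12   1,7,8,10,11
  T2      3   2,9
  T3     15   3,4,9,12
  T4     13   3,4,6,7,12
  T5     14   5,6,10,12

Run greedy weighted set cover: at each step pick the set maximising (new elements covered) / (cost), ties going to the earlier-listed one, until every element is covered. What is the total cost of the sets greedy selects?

42

Pick 1: T2 adds 2 new (2, 9) at cost 3 (ratio 2/3).
Pick 2: T1 adds 5 new (1, 7, 8, 10, 11) at cost 12 (ratio 5/12).
Pick 3: T4 adds 4 new (3, 4, 6, 12) at cost 13 (ratio 4/13).
Pick 4: T5 adds 1 new (5) at cost 14 (ratio 1/14).
Greedy total cost: 3 + 12 + 13 + 14 = 42.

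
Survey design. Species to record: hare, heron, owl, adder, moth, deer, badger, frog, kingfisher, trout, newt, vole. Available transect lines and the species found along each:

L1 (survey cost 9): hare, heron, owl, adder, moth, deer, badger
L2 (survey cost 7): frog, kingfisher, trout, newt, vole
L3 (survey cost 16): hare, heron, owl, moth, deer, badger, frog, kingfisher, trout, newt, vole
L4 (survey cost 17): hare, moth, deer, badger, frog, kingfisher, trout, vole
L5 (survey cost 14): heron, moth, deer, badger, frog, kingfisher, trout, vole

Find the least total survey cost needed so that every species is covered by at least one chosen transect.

16

L1, L2 cover every species at survey cost 9 + 7 = 16.
Any cover uses at least 2 transects; among all covering selections none totals below 16.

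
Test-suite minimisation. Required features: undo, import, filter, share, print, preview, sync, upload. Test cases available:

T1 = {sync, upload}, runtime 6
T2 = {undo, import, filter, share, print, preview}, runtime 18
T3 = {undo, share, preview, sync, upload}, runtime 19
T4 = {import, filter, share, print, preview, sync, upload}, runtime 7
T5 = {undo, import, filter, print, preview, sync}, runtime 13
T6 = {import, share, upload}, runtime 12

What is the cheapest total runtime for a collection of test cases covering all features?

20

T4, T5 cover every feature at runtime 7 + 13 = 20.
Any cover uses at least 2 test cases; among all covering selections none totals below 20.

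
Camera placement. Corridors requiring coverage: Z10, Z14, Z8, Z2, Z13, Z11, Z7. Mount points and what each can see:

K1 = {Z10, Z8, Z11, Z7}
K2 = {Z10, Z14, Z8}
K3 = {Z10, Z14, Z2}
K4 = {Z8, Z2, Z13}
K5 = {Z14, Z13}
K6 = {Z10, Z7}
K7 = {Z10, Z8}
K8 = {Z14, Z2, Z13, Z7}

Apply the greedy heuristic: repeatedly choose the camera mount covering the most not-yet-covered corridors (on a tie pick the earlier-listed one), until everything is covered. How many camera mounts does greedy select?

2

Pick 1: K1 covers 4 new corridors (Z10, Z8, Z11, Z7).
Pick 2: K8 covers 3 new corridors (Z14, Z2, Z13).
Greedy uses 2 camera mounts.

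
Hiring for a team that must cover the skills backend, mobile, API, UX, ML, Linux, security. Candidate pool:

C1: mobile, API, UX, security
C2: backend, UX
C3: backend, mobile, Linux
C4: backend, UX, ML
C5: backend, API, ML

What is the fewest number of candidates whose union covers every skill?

3

C1, C3, C4 together cover {backend, mobile, API, UX, ML, Linux, security} — every skill.
No 2 of the 5 candidates cover everything (all 10 pairs fall short), so 3 is minimum.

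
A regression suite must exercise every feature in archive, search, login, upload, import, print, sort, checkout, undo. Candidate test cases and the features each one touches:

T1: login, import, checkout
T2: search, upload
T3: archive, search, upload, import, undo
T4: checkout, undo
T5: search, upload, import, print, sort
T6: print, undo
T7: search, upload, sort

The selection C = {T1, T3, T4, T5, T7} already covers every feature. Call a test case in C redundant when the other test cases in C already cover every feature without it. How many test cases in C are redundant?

2

Drop T1: login uncovered — not redundant.
Drop T3: archive uncovered — not redundant.
Drop T4: the rest still cover every feature — redundant.
Drop T5: print uncovered — not redundant.
Drop T7: the rest still cover every feature — redundant.
2 redundant: T4, T7.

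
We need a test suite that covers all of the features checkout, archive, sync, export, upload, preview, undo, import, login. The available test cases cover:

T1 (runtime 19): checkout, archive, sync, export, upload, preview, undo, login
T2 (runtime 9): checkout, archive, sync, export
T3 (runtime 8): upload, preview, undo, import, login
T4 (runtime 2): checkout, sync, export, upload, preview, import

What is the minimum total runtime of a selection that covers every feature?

T2, T3 cover every feature at runtime 9 + 8 = 17.
Any cover uses at least 2 test cases; among all covering selections none totals below 17.

17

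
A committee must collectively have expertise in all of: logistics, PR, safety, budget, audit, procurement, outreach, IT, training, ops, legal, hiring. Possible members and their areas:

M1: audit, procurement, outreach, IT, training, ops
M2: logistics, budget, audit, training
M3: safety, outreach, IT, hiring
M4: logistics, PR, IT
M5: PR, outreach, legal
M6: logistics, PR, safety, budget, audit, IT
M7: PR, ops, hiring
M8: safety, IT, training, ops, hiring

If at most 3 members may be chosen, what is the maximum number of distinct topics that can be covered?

Choosing M1, M3, M6 covers {logistics, PR, safety, budget, audit, procurement, outreach, IT, training, ops, hiring} — 11 topics.
No choice of 3 members does better; here legal is left uncovered.

11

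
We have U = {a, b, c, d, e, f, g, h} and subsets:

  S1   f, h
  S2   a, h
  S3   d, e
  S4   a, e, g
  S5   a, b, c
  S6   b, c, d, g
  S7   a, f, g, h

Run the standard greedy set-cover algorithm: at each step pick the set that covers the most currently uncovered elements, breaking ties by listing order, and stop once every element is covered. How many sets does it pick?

3

Pick 1: S6 covers 4 new elements (b, c, d, g).
Pick 2: S7 covers 3 new elements (a, f, h).
Pick 3: S3 covers 1 new elements (e).
Greedy uses 3 sets.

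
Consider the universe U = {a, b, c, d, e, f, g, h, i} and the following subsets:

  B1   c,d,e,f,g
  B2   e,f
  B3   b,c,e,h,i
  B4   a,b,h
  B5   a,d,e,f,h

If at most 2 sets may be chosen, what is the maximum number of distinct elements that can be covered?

Choosing B1, B3 covers {b, c, d, e, f, g, h, i} — 8 elements.
No choice of 2 sets does better; here a is left uncovered.

8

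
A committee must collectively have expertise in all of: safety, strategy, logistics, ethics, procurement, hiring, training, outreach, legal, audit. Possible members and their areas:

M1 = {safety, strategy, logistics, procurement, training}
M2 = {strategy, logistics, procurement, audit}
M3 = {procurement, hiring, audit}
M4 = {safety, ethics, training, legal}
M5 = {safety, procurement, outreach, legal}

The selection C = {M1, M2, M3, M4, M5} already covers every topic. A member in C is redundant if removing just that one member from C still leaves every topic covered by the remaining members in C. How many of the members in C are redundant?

Drop M1: the rest still cover every topic — redundant.
Drop M2: the rest still cover every topic — redundant.
Drop M3: hiring uncovered — not redundant.
Drop M4: ethics uncovered — not redundant.
Drop M5: outreach uncovered — not redundant.
2 redundant: M1, M2.

2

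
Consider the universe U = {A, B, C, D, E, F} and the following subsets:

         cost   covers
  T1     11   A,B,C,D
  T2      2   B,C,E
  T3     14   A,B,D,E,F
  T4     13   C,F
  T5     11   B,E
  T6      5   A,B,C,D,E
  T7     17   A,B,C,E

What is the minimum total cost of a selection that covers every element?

16

T2, T3 cover every element at cost 2 + 14 = 16.
Any cover uses at least 2 sets; among all covering selections none totals below 16.
Greedy by coverage-per-cost would pick T2, T6, T4 for 20 — worse than the optimum 16.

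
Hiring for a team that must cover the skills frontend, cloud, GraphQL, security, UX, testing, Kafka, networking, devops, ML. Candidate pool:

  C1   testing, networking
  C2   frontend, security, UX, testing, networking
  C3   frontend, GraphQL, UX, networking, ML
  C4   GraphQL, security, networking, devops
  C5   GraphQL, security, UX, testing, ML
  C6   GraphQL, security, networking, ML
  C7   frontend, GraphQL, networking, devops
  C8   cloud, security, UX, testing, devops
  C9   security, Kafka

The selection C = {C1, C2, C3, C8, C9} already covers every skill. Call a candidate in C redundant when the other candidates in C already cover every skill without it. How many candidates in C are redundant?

2

Drop C1: the rest still cover every skill — redundant.
Drop C2: the rest still cover every skill — redundant.
Drop C3: GraphQL, ML uncovered — not redundant.
Drop C8: cloud, devops uncovered — not redundant.
Drop C9: Kafka uncovered — not redundant.
2 redundant: C1, C2.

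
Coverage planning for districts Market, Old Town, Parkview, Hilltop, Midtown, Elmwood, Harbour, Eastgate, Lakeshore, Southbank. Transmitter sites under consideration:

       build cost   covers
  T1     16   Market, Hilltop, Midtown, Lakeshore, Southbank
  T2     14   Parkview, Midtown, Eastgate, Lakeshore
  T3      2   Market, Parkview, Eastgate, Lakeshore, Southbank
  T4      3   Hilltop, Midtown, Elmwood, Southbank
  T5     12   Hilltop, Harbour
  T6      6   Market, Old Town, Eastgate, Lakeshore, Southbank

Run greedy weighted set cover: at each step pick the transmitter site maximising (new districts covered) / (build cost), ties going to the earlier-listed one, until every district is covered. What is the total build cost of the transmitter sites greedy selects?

23

Pick 1: T3 adds 5 new (Market, Parkview, Eastgate, Lakeshore, Southbank) at build cost 2 (ratio 5/2).
Pick 2: T4 adds 3 new (Hilltop, Midtown, Elmwood) at build cost 3 (ratio 3/3).
Pick 3: T6 adds 1 new (Old Town) at build cost 6 (ratio 1/6).
Pick 4: T5 adds 1 new (Harbour) at build cost 12 (ratio 1/12).
Greedy total build cost: 2 + 3 + 6 + 12 = 23.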